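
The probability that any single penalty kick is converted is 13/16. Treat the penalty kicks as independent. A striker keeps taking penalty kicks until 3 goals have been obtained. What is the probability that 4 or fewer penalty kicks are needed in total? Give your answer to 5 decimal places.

0.83809

Finishing within 4 penalty kicks ⇔ at least 3 successes in the first 4. With X ~ Binomial(4, 0.8125), P(Y ≤ 4) = 1 − P(X ≤ 2).
  k=0: C(4,0)·0.8125^0·0.1875^4 = 0.0012360
  k=1: C(4,1)·0.8125^1·0.1875^3 = 0.0214233
  k=2: C(4,2)·0.8125^2·0.1875^2 = 0.1392517
1 − 0.1619110 = 0.8380890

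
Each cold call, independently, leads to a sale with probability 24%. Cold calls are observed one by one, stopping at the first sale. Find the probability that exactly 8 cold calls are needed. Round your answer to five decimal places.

0.03515

Geometric (trials to first success), p = 0.24.
P(Y = 8) = (1−p)^7 · p = 0.14645 · 0.24 = 0.0351485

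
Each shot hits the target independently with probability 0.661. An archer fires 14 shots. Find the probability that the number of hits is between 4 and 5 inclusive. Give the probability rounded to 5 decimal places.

X ~ Binomial(14, 0.661); P(4 ≤ X ≤ 5) = Σ C(14,k) p^k (1−p)^(14−k) over k:
  k=4: C(14,4)·0.661^4·0.339^10 = 0.0038303
  k=5: C(14,5)·0.661^5·0.339^9 = 0.0149372
Total = 0.0187675

0.01877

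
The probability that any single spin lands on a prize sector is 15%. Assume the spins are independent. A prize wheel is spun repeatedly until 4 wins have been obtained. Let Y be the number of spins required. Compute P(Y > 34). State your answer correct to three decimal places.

Needing more than 34 spins ⇔ fewer than 4 successes in the first 34. With X ~ Binomial(34, 0.15), P(Y > 34) = P(X ≤ 3).
  k=0: C(34,0)·0.15^0·0.85^34 = 0.00398
  k=1: C(34,1)·0.15^1·0.85^33 = 0.02390
  k=2: C(34,2)·0.15^2·0.85^32 = 0.06959
  k=3: C(34,3)·0.15^3·0.85^31 = 0.13099
P(X ≤ 3) = 0.22847

0.228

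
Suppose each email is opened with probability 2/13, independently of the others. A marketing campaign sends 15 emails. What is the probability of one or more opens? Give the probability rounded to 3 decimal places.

0.918

P(at least one) = 1 − P(none) = 1 − (1 − 0.153846)^15
= 1 − 0.08161 = 0.91839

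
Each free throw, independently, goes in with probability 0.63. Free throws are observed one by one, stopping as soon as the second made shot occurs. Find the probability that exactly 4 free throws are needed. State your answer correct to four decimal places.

Y = trial on which the second success occurs; negative binomial, r=2, p=0.63.
P(Y=4) = C(3,1) · p^2 · (1−p)^2
= 3 · 0.3969 · 0.1369 = 0.163007

0.1630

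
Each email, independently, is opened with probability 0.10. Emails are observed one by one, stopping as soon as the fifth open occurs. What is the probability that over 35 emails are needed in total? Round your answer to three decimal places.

0.731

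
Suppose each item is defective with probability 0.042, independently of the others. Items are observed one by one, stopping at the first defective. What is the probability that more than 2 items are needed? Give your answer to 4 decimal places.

0.9178

Y = number of items to the first success; geometric, p = 0.042.
P(Y > 2) = P(first 2 all fail) = (1−p)^2 = 0.917764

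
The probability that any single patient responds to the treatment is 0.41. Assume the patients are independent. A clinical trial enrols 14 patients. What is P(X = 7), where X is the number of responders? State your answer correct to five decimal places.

0.16634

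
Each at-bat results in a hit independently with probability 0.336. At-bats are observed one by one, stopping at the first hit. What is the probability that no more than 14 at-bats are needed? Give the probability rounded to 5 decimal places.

Y = number of at-bats to the first success; geometric, p = 0.336.
P(Y ≤ 14) = 1 − (1−p)^14 = 1 − 0.0032386 = 0.9967614

0.99676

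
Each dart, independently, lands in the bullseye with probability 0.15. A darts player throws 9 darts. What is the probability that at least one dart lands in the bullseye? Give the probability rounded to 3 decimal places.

P(at least one) = 1 − P(none) = 1 − (1 − 0.15)^9
= 1 − 0.23162 = 0.76838

0.768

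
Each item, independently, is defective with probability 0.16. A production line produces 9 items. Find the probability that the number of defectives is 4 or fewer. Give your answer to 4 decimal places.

0.9925

X ~ Binomial(9, 0.16); P(X ≤ 4) = Σ C(9,k) p^k (1−p)^(9−k) over k:
  k=0: C(9,0)·0.16^0·0.84^9 = 0.208216
  k=1: C(9,1)·0.16^1·0.84^8 = 0.356941
  k=2: C(9,2)·0.16^2·0.84^7 = 0.271955
  k=3: C(9,3)·0.16^3·0.84^6 = 0.120869
  k=4: C(9,4)·0.16^4·0.84^5 = 0.034534
Total = 0.992515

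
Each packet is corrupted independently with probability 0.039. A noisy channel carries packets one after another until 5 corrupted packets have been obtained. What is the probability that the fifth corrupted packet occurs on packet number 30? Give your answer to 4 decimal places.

Y = trial on which the fifth success occurs; negative binomial, r=5, p=0.039.
P(Y=30) = C(29,4) · p^5 · (1−p)^25
= 23751 · 9.0224e-08 · 0.3699 = 0.000793

0.0008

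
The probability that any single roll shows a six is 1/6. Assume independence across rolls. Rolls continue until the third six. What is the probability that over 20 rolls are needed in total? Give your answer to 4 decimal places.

Needing more than 20 rolls ⇔ fewer than 3 successes in the first 20. With X ~ Binomial(20, 0.166667), P(Y > 20) = P(X ≤ 2).
  k=0: C(20,0)·0.166667^0·0.833333^20 = 0.026084
  k=1: C(20,1)·0.166667^1·0.833333^19 = 0.104336
  k=2: C(20,2)·0.166667^2·0.833333^18 = 0.198239
P(X ≤ 2) = 0.328659

0.3287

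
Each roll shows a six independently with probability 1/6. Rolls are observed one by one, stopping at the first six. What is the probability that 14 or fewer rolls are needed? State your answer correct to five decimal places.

0.92211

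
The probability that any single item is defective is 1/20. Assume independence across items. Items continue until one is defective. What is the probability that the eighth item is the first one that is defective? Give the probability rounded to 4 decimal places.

0.0349

Geometric (trials to first success), p = 0.05.
P(Y = 8) = (1−p)^7 · p = 0.69834 · 0.05 = 0.034917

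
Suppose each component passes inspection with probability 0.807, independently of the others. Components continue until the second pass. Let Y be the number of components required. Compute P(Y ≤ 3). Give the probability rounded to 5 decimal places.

0.90263

Finishing within 3 components ⇔ at least 2 successes in the first 3. With X ~ Binomial(3, 0.807), P(Y ≤ 3) = 1 − P(X ≤ 1).
  k=0: C(3,0)·0.807^0·0.193^3 = 0.0071891
  k=1: C(3,1)·0.807^1·0.193^2 = 0.0901798
1 − 0.0973689 = 0.9026311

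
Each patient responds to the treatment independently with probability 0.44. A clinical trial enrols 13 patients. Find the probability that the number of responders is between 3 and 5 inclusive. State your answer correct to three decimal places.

0.424

X ~ Binomial(13, 0.44); P(3 ≤ X ≤ 5) = Σ C(13,k) p^k (1−p)^(13−k) over k:
  k=3: C(13,3)·0.44^3·0.56^10 = 0.07389
  k=4: C(13,4)·0.44^4·0.56^9 = 0.14515
  k=5: C(13,5)·0.44^5·0.56^8 = 0.20528
Total = 0.42432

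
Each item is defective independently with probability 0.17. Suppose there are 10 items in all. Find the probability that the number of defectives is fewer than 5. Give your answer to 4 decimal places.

0.9832

X ~ Binomial(10, 0.17); P(X ≤ 4) = Σ C(10,k) p^k (1−p)^(10−k) over k:
  k=0: C(10,0)·0.17^0·0.83^10 = 0.155160
  k=1: C(10,1)·0.17^1·0.83^9 = 0.317798
  k=2: C(10,2)·0.17^2·0.83^8 = 0.292911
  k=3: C(10,3)·0.17^3·0.83^7 = 0.159983
  k=4: C(10,4)·0.17^4·0.83^6 = 0.057343
Total = 0.983196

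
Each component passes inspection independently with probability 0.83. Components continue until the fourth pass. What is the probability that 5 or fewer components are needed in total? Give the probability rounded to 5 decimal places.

0.79730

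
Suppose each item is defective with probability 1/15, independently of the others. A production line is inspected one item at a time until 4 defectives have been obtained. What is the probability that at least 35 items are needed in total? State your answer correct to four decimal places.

Needing more than 34 items ⇔ fewer than 4 successes in the first 34. With X ~ Binomial(34, 0.066667), P(Y > 34) = P(X ≤ 3).
  k=0: C(34,0)·0.066667^0·0.933333^34 = 0.095775
  k=1: C(34,1)·0.066667^1·0.933333^33 = 0.232595
  k=2: C(34,2)·0.066667^2·0.933333^32 = 0.274130
  k=3: C(34,3)·0.066667^3·0.933333^31 = 0.208861
P(X ≤ 3) = 0.811362

0.8114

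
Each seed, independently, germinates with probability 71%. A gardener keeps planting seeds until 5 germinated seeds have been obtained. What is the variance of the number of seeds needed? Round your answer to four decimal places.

2.8764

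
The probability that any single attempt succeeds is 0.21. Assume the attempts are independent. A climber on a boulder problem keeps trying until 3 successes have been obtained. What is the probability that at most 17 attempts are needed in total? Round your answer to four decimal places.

0.7249

Finishing within 17 attempts ⇔ at least 3 successes in the first 17. With X ~ Binomial(17, 0.21), P(Y ≤ 17) = 1 − P(X ≤ 2).
  k=0: C(17,0)·0.21^0·0.79^17 = 0.018183
  k=1: C(17,1)·0.21^1·0.79^16 = 0.082168
  k=2: C(17,2)·0.21^2·0.79^15 = 0.174737
1 − 0.275087 = 0.724913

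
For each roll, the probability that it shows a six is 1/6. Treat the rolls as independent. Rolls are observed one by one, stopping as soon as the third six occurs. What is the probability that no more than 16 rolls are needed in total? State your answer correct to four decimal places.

Finishing within 16 rolls ⇔ at least 3 successes in the first 16. With X ~ Binomial(16, 0.166667), P(Y ≤ 16) = 1 − P(X ≤ 2).
  k=0: C(16,0)·0.166667^0·0.833333^16 = 0.054088
  k=1: C(16,1)·0.166667^1·0.833333^15 = 0.173081
  k=2: C(16,2)·0.166667^2·0.833333^14 = 0.259622
1 − 0.486791 = 0.513209

0.5132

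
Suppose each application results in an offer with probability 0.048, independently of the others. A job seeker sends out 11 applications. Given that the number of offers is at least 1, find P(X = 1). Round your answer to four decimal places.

0.7726

X ~ Binomial(11, 0.048). Want P(X=1 | X≥1) = P(X=1) / P(X≥1).
P(X=1) = C(11,1)·0.048^1·0.952^10 = 0.322852
P(X≥1) = 1 − 0.582112 = 0.417888
Ratio = 0.322852 / 0.417888 = 0.772580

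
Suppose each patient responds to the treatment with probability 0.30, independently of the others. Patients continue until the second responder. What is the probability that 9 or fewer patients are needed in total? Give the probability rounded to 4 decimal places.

Finishing within 9 patients ⇔ at least 2 successes in the first 9. With X ~ Binomial(9, 0.30), P(Y ≤ 9) = 1 − P(X ≤ 1).
  k=0: C(9,0)·0.30^0·0.70^9 = 0.040354
  k=1: C(9,1)·0.30^1·0.70^8 = 0.155650
1 − 0.196003 = 0.803997

0.8040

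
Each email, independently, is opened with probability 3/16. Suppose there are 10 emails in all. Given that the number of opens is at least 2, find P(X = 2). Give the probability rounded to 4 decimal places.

X ~ Binomial(10, 0.1875). Want P(X=2 | X≥2) = P(X=2) / P(X≥2).
P(X=2) = C(10,2)·0.1875^2·0.8125^8 = 0.300471
P(X≥2) = 1 − 0.125382 − 0.289342 = 0.585276
Ratio = 0.300471 / 0.585276 = 0.513382

0.5134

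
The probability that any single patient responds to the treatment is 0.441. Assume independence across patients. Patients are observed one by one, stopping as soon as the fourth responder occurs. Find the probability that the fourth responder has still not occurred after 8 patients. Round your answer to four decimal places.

0.4980

Needing more than 8 patients ⇔ fewer than 4 successes in the first 8. With X ~ Binomial(8, 0.441), P(Y > 8) = P(X ≤ 3).
  k=0: C(8,0)·0.441^0·0.559^8 = 0.009534
  k=1: C(8,1)·0.441^1·0.559^7 = 0.060174
  k=2: C(8,2)·0.441^2·0.559^6 = 0.166152
  k=3: C(8,3)·0.441^3·0.559^5 = 0.262158
P(X ≤ 3) = 0.498019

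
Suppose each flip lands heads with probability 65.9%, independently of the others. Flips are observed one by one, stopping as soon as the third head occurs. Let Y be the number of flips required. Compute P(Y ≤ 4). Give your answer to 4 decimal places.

0.5790

Finishing within 4 flips ⇔ at least 3 successes in the first 4. With X ~ Binomial(4, 0.659), P(Y ≤ 4) = 1 − P(X ≤ 2).
  k=0: C(4,0)·0.659^0·0.341^4 = 0.013521
  k=1: C(4,1)·0.659^1·0.341^3 = 0.104522
  k=2: C(4,2)·0.659^2·0.341^2 = 0.302992
1 − 0.421035 = 0.578965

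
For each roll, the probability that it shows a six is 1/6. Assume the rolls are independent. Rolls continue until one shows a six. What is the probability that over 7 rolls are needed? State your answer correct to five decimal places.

Y = number of rolls to the first success; geometric, p = 0.166667.
P(Y > 7) = P(first 7 all fail) = (1−p)^7 = 0.2790816

0.27908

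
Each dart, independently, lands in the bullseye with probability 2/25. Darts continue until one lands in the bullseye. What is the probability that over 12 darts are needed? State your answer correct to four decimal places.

Y = number of darts to the first success; geometric, p = 0.08.
P(Y > 12) = P(first 12 all fail) = (1−p)^12 = 0.367666

0.3677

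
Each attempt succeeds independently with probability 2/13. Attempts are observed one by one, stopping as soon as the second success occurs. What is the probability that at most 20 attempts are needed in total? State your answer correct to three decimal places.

0.836

Finishing within 20 attempts ⇔ at least 2 successes in the first 20. With X ~ Binomial(20, 0.153846), P(Y ≤ 20) = 1 − P(X ≤ 1).
  k=0: C(20,0)·0.153846^0·0.846154^20 = 0.03540
  k=1: C(20,1)·0.153846^1·0.846154^19 = 0.12872
1 − 0.16412 = 0.83588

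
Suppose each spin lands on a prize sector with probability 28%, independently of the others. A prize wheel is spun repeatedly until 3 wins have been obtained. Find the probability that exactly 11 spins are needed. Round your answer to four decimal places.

0.0713

Y = trial on which the third success occurs; negative binomial, r=3, p=0.28.
P(Y=11) = C(10,2) · p^3 · (1−p)^8
= 45 · 0.021952 · 0.07222 = 0.071342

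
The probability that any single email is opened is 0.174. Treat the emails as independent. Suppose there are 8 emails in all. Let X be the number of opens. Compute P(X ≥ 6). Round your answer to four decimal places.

0.0006

X ~ Binomial(8, 0.174); P(X ≥ 6) = Σ C(8,k) p^k (1−p)^(8−k) over k:
  k=6: C(8,6)·0.174^6·0.826^2 = 0.000530
  k=7: C(8,7)·0.174^7·0.826^1 = 0.000032
  k=8: C(8,8)·0.174^8·0.826^0 = 0.000001
Total = 0.000563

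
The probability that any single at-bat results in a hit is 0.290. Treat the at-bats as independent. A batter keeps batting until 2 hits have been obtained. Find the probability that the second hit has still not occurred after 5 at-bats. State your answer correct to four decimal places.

Needing more than 5 at-bats ⇔ fewer than 2 successes in the first 5. With X ~ Binomial(5, 0.29), P(Y > 5) = P(X ≤ 1).
  k=0: C(5,0)·0.29^0·0.71^5 = 0.180423
  k=1: C(5,1)·0.29^1·0.71^4 = 0.368469
P(X ≤ 1) = 0.548892

0.5489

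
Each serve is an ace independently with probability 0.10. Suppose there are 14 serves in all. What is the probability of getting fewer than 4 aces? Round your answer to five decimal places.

X ~ Binomial(14, 0.10); P(X ≤ 3) = Σ C(14,k) p^k (1−p)^(14−k) over k:
  k=0: C(14,0)·0.10^0·0.90^14 = 0.2287679
  k=1: C(14,1)·0.10^1·0.90^13 = 0.3558612
  k=2: C(14,2)·0.10^2·0.90^12 = 0.2570109
  k=3: C(14,3)·0.10^3·0.90^11 = 0.1142271
Total = 0.9558671

0.95587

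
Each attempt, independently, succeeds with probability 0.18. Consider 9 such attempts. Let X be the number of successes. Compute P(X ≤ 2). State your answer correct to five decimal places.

0.78954

X ~ Binomial(9, 0.18); P(X ≤ 2) = Σ C(9,k) p^k (1−p)^(9−k) over k:
  k=0: C(9,0)·0.18^0·0.82^9 = 0.1676196
  k=1: C(9,1)·0.18^1·0.82^8 = 0.3311508
  k=2: C(9,2)·0.18^2·0.82^7 = 0.2907666
Total = 0.7895369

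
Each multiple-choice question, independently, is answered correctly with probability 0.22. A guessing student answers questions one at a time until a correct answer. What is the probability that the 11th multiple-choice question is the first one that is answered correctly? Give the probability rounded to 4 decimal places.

Geometric (trials to first success), p = 0.22.
P(Y = 11) = (1−p)^10 · p = 0.083358 · 0.22 = 0.018339

0.0183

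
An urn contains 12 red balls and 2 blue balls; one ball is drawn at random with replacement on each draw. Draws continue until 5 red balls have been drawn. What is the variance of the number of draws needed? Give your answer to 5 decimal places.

Y = total draws until the fifth success; negative binomial with r=5, p=0.857143.
Var(Y) = r(1−p)/p² = 5·0.142857 / 0.857143² = 0.9722222

0.97222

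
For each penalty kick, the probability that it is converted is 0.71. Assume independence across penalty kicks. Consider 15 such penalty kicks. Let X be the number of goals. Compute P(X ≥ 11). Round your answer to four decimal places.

0.5500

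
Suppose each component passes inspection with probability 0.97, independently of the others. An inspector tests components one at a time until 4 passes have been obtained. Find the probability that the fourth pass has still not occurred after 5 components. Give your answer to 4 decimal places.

0.0085

Needing more than 5 components ⇔ fewer than 4 successes in the first 5. With X ~ Binomial(5, 0.97), P(Y > 5) = P(X ≤ 3).
  k=0: C(5,0)·0.97^0·0.03^5 = 0.000000
  k=1: C(5,1)·0.97^1·0.03^4 = 0.000004
  k=2: C(5,2)·0.97^2·0.03^3 = 0.000254
  k=3: C(5,3)·0.97^3·0.03^2 = 0.008214
P(X ≤ 3) = 0.008472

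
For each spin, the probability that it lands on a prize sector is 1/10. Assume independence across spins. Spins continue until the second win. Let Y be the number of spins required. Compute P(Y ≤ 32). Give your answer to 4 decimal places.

Finishing within 32 spins ⇔ at least 2 successes in the first 32. With X ~ Binomial(32, 0.10), P(Y ≤ 32) = 1 − P(X ≤ 1).
  k=0: C(32,0)·0.10^0·0.90^32 = 0.034337
  k=1: C(32,1)·0.10^1·0.90^31 = 0.122087
1 − 0.156423 = 0.843577

0.8436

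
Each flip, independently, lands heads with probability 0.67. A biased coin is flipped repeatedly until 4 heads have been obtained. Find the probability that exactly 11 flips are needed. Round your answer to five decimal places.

Y = trial on which the fourth success occurs; negative binomial, r=4, p=0.67.
P(Y=11) = C(10,3) · p^4 · (1−p)^7
= 120 · 0.20151 · 0.00042618 = 0.0103057

0.01031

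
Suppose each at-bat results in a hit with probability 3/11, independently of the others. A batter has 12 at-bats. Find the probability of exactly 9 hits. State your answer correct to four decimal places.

X ~ Binomial(n=12, p=0.272727).
P(X=9) = C(12,9) · p^9 · (1−p)^3
= 220 · 8.3475e-06 · 0.38467 = 0.000706

0.0007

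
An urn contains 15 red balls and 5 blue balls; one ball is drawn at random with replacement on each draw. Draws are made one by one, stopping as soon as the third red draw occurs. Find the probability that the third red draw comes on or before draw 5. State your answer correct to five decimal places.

0.89648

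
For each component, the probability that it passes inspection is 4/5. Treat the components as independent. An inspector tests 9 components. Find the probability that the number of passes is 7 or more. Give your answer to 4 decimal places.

0.7382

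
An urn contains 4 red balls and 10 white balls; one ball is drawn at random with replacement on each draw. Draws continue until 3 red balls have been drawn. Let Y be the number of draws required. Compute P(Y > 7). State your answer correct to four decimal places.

Needing more than 7 draws ⇔ fewer than 3 successes in the first 7. With X ~ Binomial(7, 0.285714), P(Y > 7) = P(X ≤ 2).
  k=0: C(7,0)·0.285714^0·0.714286^7 = 0.094865
  k=1: C(7,1)·0.285714^1·0.714286^6 = 0.265621
  k=2: C(7,2)·0.285714^2·0.714286^5 = 0.318745
P(X ≤ 2) = 0.679230

0.6792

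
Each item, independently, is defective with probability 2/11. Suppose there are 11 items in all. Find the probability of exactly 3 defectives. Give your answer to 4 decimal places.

0.1992

X ~ Binomial(n=11, p=0.181818).
P(X=3) = C(11,3) · p^3 · (1−p)^8
= 165 · 0.0060105 · 0.20082 = 0.199156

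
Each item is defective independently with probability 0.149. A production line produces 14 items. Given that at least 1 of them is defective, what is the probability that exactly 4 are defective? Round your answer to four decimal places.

0.1097

X ~ Binomial(14, 0.149). Want P(X=4 | X≥1) = P(X=4) / P(X≥1).
P(X=4) = C(14,4)·0.149^4·0.851^10 = 0.098282
P(X≥1) = 1 − 0.104475 = 0.895525
Ratio = 0.098282 / 0.895525 = 0.109748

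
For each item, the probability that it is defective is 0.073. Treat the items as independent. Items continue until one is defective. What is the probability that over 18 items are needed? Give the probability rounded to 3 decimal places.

0.256

Y = number of items to the first success; geometric, p = 0.073.
P(Y > 18) = P(first 18 all fail) = (1−p)^18 = 0.25553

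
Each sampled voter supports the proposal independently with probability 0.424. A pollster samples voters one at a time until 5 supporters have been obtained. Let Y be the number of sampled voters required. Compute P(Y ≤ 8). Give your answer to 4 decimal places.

Finishing within 8 sampled voters ⇔ at least 5 successes in the first 8. With X ~ Binomial(8, 0.424), P(Y ≤ 8) = 1 − P(X ≤ 4).
  k=0: C(8,0)·0.424^0·0.576^8 = 0.012117
  k=1: C(8,1)·0.424^1·0.576^7 = 0.071353
  k=2: C(8,2)·0.424^2·0.576^6 = 0.183833
  k=3: C(8,3)·0.424^3·0.576^5 = 0.270644
  k=4: C(8,4)·0.424^4·0.576^4 = 0.249030
1 − 0.786977 = 0.213023

0.2130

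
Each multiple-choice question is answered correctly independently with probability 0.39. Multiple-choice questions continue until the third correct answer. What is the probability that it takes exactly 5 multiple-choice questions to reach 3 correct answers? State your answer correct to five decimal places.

Y = trial on which the third success occurs; negative binomial, r=3, p=0.39.
P(Y=5) = C(4,2) · p^3 · (1−p)^2
= 6 · 0.059319 · 0.3721 = 0.1324356

0.13244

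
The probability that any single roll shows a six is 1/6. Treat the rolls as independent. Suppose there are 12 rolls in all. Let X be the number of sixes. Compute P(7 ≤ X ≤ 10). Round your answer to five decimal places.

0.00129

X ~ Binomial(12, 0.166667); P(7 ≤ X ≤ 10) = Σ C(12,k) p^k (1−p)^(12−k) over k:
  k=7: C(12,7)·0.166667^7·0.833333^5 = 0.0011370
  k=8: C(12,8)·0.166667^8·0.833333^4 = 0.0001421
  k=9: C(12,9)·0.166667^9·0.833333^3 = 0.0000126
  k=10: C(12,10)·0.166667^10·0.833333^2 = 0.0000008
Total = 0.0012925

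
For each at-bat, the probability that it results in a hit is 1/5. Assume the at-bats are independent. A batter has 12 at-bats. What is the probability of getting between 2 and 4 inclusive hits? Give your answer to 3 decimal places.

0.653

X ~ Binomial(12, 0.20); P(2 ≤ X ≤ 4) = Σ C(12,k) p^k (1−p)^(12−k) over k:
  k=2: C(12,2)·0.20^2·0.80^10 = 0.28347
  k=3: C(12,3)·0.20^3·0.80^9 = 0.23622
  k=4: C(12,4)·0.20^4·0.80^8 = 0.13288
Total = 0.65257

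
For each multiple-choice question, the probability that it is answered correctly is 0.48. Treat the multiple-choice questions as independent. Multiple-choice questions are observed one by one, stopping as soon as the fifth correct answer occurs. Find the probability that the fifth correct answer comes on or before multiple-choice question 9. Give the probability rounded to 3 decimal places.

0.451

Finishing within 9 multiple-choice questions ⇔ at least 5 successes in the first 9. With X ~ Binomial(9, 0.48), P(Y ≤ 9) = 1 − P(X ≤ 4).
  k=0: C(9,0)·0.48^0·0.52^9 = 0.00278
  k=1: C(9,1)·0.48^1·0.52^8 = 0.02309
  k=2: C(9,2)·0.48^2·0.52^7 = 0.08527
  k=3: C(9,3)·0.48^3·0.52^6 = 0.18366
  k=4: C(9,4)·0.48^4·0.52^5 = 0.25430
1 − 0.54911 = 0.45089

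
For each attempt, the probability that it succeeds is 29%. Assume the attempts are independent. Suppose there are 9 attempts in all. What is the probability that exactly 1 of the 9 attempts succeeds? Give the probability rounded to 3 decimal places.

0.169

X ~ Binomial(n=9, p=0.29).
P(X=1) = C(9,1) · p^1 · (1−p)^8
= 9 · 0.29 · 0.064575 = 0.16854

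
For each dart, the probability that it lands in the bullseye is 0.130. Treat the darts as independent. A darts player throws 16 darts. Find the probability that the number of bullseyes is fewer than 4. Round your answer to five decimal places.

X ~ Binomial(16, 0.13); P(X ≤ 3) = Σ C(16,k) p^k (1−p)^(16−k) over k:
  k=0: C(16,0)·0.13^0·0.87^16 = 0.1077229
  k=1: C(16,1)·0.13^1·0.87^15 = 0.2575444
  k=2: C(16,2)·0.13^2·0.87^14 = 0.2886274
  k=3: C(16,3)·0.13^3·0.87^13 = 0.2012651
Total = 0.8551597

0.85516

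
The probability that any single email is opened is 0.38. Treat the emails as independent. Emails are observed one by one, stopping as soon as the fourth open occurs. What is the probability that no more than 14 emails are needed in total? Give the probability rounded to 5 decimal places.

0.84179

Finishing within 14 emails ⇔ at least 4 successes in the first 14. With X ~ Binomial(14, 0.38), P(Y ≤ 14) = 1 − P(X ≤ 3).
  k=0: C(14,0)·0.38^0·0.62^14 = 0.0012402
  k=1: C(14,1)·0.38^1·0.62^13 = 0.0106415
  k=2: C(14,2)·0.38^2·0.62^12 = 0.0423944
  k=3: C(14,3)·0.38^3·0.62^11 = 0.1039347
1 − 0.1582109 = 0.8417891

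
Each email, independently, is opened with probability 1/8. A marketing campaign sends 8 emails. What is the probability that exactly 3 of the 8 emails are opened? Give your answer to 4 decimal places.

X ~ Binomial(n=8, p=0.125).
P(X=3) = C(8,3) · p^3 · (1−p)^5
= 56 · 0.0019531 · 0.51291 = 0.056099

0.0561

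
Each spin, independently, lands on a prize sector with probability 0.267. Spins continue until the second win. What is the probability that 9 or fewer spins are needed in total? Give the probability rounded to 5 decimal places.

0.73866

Finishing within 9 spins ⇔ at least 2 successes in the first 9. With X ~ Binomial(9, 0.267), P(Y ≤ 9) = 1 − P(X ≤ 1).
  k=0: C(9,0)·0.267^0·0.733^9 = 0.0610852
  k=1: C(9,1)·0.267^1·0.733^8 = 0.2002560
1 − 0.2613412 = 0.7386588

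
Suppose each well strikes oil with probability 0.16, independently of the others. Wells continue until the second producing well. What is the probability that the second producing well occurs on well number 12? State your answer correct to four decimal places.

0.0493

Y = trial on which the second success occurs; negative binomial, r=2, p=0.16.
P(Y=12) = C(11,1) · p^2 · (1−p)^10
= 11 · 0.0256 · 0.1749 = 0.049252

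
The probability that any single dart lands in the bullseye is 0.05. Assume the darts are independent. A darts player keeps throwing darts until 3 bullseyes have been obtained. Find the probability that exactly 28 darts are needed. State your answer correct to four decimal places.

Y = trial on which the third success occurs; negative binomial, r=3, p=0.05.
P(Y=28) = C(27,2) · p^3 · (1−p)^25
= 351 · 0.000125 · 0.27739 = 0.012170

0.0122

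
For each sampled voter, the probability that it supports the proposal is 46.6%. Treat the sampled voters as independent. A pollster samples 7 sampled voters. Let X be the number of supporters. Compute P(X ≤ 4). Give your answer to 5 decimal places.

0.82536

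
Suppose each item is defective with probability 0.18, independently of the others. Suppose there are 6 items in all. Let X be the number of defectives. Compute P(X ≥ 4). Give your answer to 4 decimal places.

0.0116

X ~ Binomial(6, 0.18); P(X ≥ 4) = Σ C(6,k) p^k (1−p)^(6−k) over k:
  k=4: C(6,4)·0.18^4·0.82^2 = 0.010588
  k=5: C(6,5)·0.18^5·0.82^1 = 0.000930
  k=6: C(6,6)·0.18^6·0.82^0 = 0.000034
Total = 0.011552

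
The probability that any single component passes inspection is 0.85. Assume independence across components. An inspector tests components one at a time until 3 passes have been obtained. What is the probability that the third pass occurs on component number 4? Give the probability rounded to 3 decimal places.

0.276

Y = trial on which the third success occurs; negative binomial, r=3, p=0.85.
P(Y=4) = C(3,2) · p^3 · (1−p)^1
= 3 · 0.61413 · 0.15 = 0.27636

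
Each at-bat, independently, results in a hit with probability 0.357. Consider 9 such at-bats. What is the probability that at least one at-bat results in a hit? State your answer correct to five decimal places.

0.98121

P(at least one) = 1 − P(none) = 1 − (1 − 0.357)^9
= 1 − 0.0187888 = 0.9812112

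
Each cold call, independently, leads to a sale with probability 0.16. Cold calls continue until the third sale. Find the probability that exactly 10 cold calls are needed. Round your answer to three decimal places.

0.044

Y = trial on which the third success occurs; negative binomial, r=3, p=0.16.
P(Y=10) = C(9,2) · p^3 · (1−p)^7
= 36 · 0.004096 · 0.29509 = 0.04351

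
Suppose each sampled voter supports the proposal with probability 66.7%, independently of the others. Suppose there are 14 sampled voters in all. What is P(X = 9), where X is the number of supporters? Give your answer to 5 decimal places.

X ~ Binomial(n=14, p=0.667).
P(X=9) = C(14,9) · p^9 · (1−p)^5
= 2002 · 0.02613 · 0.0040947 = 0.2141992

0.21420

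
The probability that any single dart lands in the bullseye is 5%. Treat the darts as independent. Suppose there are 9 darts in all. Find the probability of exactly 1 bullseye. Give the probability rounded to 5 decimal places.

X ~ Binomial(n=9, p=0.05).
P(X=1) = C(9,1) · p^1 · (1−p)^8
= 9 · 0.05 · 0.66342 = 0.2985392

0.29854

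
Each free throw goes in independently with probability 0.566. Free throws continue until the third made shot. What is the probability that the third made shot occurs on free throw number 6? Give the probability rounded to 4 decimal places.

Y = trial on which the third success occurs; negative binomial, r=3, p=0.566.
P(Y=6) = C(5,2) · p^3 · (1−p)^3
= 10 · 0.18132 · 0.081747 = 0.148224

0.1482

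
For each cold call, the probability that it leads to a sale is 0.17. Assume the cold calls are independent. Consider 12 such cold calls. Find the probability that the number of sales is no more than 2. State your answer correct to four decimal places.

0.6656

X ~ Binomial(12, 0.17); P(X ≤ 2) = Σ C(12,k) p^k (1−p)^(12−k) over k:
  k=0: C(12,0)·0.17^0·0.83^12 = 0.106890
  k=1: C(12,1)·0.17^1·0.83^11 = 0.262718
  k=2: C(12,2)·0.17^2·0.83^10 = 0.295953
Total = 0.665561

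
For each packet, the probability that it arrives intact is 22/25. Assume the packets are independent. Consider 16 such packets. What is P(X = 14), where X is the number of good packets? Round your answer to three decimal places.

0.289

X ~ Binomial(n=16, p=0.88).
P(X=14) = C(16,14) · p^14 · (1−p)^2
= 120 · 0.16702 · 0.0144 = 0.28860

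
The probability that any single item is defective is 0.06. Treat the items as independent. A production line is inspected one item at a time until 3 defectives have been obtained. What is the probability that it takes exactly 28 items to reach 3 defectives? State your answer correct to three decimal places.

0.016

Y = trial on which the third success occurs; negative binomial, r=3, p=0.06.
P(Y=28) = C(27,2) · p^3 · (1−p)^25
= 351 · 0.000216 · 0.21291 = 0.01614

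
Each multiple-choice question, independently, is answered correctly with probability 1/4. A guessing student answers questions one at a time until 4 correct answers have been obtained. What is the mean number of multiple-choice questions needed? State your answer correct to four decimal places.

Y = total multiple-choice questions until the fourth success; negative binomial with r=4, p=0.25.
E[Y] = r / p = 4 / 0.25 = 16.000000

16.0000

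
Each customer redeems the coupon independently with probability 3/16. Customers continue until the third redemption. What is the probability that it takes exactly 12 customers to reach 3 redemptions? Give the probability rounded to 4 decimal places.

0.0559

Y = trial on which the third success occurs; negative binomial, r=3, p=0.1875.
P(Y=12) = C(11,2) · p^3 · (1−p)^9
= 55 · 0.0065918 · 0.15432 = 0.055947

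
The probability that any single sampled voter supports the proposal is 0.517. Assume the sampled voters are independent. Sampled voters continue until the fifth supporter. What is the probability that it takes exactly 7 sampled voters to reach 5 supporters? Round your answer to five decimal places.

0.12925

Y = trial on which the fifth success occurs; negative binomial, r=5, p=0.517.
P(Y=7) = C(6,4) · p^5 · (1−p)^2
= 15 · 0.036936 · 0.23329 = 0.1292523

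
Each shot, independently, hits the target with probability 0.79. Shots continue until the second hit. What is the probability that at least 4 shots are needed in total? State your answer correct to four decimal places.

0.1138

Needing more than 3 shots ⇔ fewer than 2 successes in the first 3. With X ~ Binomial(3, 0.79), P(Y > 3) = P(X ≤ 1).
  k=0: C(3,0)·0.79^0·0.21^3 = 0.009261
  k=1: C(3,1)·0.79^1·0.21^2 = 0.104517
P(X ≤ 1) = 0.113778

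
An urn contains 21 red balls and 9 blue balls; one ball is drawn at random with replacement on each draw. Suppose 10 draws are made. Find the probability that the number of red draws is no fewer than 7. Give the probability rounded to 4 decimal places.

X ~ Binomial(10, 0.70); P(X ≥ 7) = Σ C(10,k) p^k (1−p)^(10−k) over k:
  k=7: C(10,7)·0.70^7·0.30^3 = 0.266828
  k=8: C(10,8)·0.70^8·0.30^2 = 0.233474
  k=9: C(10,9)·0.70^9·0.30^1 = 0.121061
  k=10: C(10,10)·0.70^10·0.30^0 = 0.028248
Total = 0.649611

0.6496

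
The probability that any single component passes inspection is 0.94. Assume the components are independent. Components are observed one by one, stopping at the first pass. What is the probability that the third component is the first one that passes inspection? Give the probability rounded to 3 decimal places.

0.003

Geometric (trials to first success), p = 0.94.
P(Y = 3) = (1−p)^2 · p = 0.0036 · 0.94 = 0.00338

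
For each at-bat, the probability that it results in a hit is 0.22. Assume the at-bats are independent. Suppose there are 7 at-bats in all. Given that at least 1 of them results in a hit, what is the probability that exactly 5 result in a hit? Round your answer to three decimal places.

0.008

X ~ Binomial(7, 0.22). Want P(X=5 | X≥1) = P(X=5) / P(X≥1).
P(X=5) = C(7,5)·0.22^5·0.78^2 = 0.00658
P(X≥1) = 1 − 0.17566 = 0.82434
Ratio = 0.00658 / 0.82434 = 0.00799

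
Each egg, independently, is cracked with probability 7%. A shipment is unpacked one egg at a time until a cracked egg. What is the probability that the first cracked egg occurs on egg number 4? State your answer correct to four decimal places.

0.0563

Geometric (trials to first success), p = 0.07.
P(Y = 4) = (1−p)^3 · p = 0.80436 · 0.07 = 0.056305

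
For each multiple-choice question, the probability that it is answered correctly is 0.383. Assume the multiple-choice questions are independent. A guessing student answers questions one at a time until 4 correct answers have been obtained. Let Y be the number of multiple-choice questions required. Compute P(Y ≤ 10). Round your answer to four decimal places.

0.5742

Finishing within 10 multiple-choice questions ⇔ at least 4 successes in the first 10. With X ~ Binomial(10, 0.383), P(Y ≤ 10) = 1 − P(X ≤ 3).
  k=0: C(10,0)·0.383^0·0.617^10 = 0.007996
  k=1: C(10,1)·0.383^1·0.617^9 = 0.049632
  k=2: C(10,2)·0.383^2·0.617^8 = 0.138641
  k=3: C(10,3)·0.383^3·0.617^7 = 0.229495
1 − 0.425764 = 0.574236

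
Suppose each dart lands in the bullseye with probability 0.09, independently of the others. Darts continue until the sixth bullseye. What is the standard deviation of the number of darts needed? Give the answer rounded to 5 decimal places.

25.96294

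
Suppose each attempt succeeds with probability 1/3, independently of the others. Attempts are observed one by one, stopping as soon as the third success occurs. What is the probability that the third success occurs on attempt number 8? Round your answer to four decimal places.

Y = trial on which the third success occurs; negative binomial, r=3, p=0.333333.
P(Y=8) = C(7,2) · p^3 · (1−p)^5
= 21 · 0.037037 · 0.13169 = 0.102423

0.1024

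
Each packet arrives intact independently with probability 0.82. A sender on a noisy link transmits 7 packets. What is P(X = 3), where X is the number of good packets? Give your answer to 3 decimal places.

0.020

X ~ Binomial(n=7, p=0.82).
P(X=3) = C(7,3) · p^3 · (1−p)^4
= 35 · 0.55137 · 0.0010498 = 0.02026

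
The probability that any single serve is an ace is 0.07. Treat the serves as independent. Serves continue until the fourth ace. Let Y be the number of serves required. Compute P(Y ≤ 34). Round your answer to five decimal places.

0.21223

Finishing within 34 serves ⇔ at least 4 successes in the first 34. With X ~ Binomial(34, 0.07), P(Y ≤ 34) = 1 − P(X ≤ 3).
  k=0: C(34,0)·0.07^0·0.93^34 = 0.0848048
  k=1: C(34,1)·0.07^1·0.93^33 = 0.2170272
  k=2: C(34,2)·0.07^2·0.93^32 = 0.2695338
  k=3: C(34,3)·0.07^3·0.93^31 = 0.2163999
1 − 0.7877658 = 0.2122342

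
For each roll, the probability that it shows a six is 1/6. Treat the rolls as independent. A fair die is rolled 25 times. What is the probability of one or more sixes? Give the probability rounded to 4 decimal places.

P(at least one) = 1 − P(none) = 1 − (1 − 0.166667)^25
= 1 − 0.010483 = 0.989517

0.9895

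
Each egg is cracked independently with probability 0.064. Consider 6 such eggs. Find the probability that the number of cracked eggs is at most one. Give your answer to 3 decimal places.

X ~ Binomial(6, 0.064); P(X ≤ 1) = Σ C(6,k) p^k (1−p)^(6−k) over k:
  k=0: C(6,0)·0.064^0·0.936^6 = 0.67244
  k=1: C(6,1)·0.064^1·0.936^5 = 0.27587
Total = 0.94832

0.948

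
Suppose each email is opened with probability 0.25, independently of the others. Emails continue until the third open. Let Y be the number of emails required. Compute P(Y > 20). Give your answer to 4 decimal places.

0.0913

Needing more than 20 emails ⇔ fewer than 3 successes in the first 20. With X ~ Binomial(20, 0.25), P(Y > 20) = P(X ≤ 2).
  k=0: C(20,0)·0.25^0·0.75^20 = 0.003171
  k=1: C(20,1)·0.25^1·0.75^19 = 0.021141
  k=2: C(20,2)·0.25^2·0.75^18 = 0.066948
P(X ≤ 2) = 0.091260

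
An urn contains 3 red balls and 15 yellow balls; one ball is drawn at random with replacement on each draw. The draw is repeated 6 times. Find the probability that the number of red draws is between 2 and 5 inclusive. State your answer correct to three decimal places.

X ~ Binomial(6, 0.166667); P(2 ≤ X ≤ 5) = Σ C(6,k) p^k (1−p)^(6−k) over k:
  k=2: C(6,2)·0.166667^2·0.833333^4 = 0.20094
  k=3: C(6,3)·0.166667^3·0.833333^3 = 0.05358
  k=4: C(6,4)·0.166667^4·0.833333^2 = 0.00804
  k=5: C(6,5)·0.166667^5·0.833333^1 = 0.00064
Total = 0.26320

0.263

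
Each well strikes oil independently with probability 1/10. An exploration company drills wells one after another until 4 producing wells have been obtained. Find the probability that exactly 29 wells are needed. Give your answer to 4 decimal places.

Y = trial on which the fourth success occurs; negative binomial, r=4, p=0.10.
P(Y=29) = C(28,3) · p^4 · (1−p)^25
= 3276 · 0.0001 · 0.07179 = 0.023518

0.0235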